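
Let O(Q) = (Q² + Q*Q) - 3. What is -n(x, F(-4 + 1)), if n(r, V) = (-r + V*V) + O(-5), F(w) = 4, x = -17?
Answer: -80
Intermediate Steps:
O(Q) = -3 + 2*Q² (O(Q) = (Q² + Q²) - 3 = 2*Q² - 3 = -3 + 2*Q²)
n(r, V) = 47 + V² - r (n(r, V) = (-r + V*V) + (-3 + 2*(-5)²) = (-r + V²) + (-3 + 2*25) = (V² - r) + (-3 + 50) = (V² - r) + 47 = 47 + V² - r)
-n(x, F(-4 + 1)) = -(47 + 4² - 1*(-17)) = -(47 + 16 + 17) = -1*80 = -80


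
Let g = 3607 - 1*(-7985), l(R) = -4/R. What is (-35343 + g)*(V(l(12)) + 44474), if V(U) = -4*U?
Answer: -1056333642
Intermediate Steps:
g = 11592 (g = 3607 + 7985 = 11592)
(-35343 + g)*(V(l(12)) + 44474) = (-35343 + 11592)*(-(-16)/12 + 44474) = -23751*(-(-16)/12 + 44474) = -23751*(-4*(-⅓) + 44474) = -23751*(4/3 + 44474) = -23751*133426/3 = -1056333642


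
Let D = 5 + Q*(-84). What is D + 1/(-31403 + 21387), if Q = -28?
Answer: 23607711/10016 ≈ 2357.0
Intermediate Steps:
D = 2357 (D = 5 - 28*(-84) = 5 + 2352 = 2357)
D + 1/(-31403 + 21387) = 2357 + 1/(-31403 + 21387) = 2357 + 1/(-10016) = 2357 - 1/10016 = 23607711/10016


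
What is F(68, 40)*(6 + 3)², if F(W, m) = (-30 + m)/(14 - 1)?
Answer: 810/13 ≈ 62.308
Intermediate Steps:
F(W, m) = -30/13 + m/13 (F(W, m) = (-30 + m)/13 = (-30 + m)*(1/13) = -30/13 + m/13)
F(68, 40)*(6 + 3)² = (-30/13 + (1/13)*40)*(6 + 3)² = (-30/13 + 40/13)*9² = (10/13)*81 = 810/13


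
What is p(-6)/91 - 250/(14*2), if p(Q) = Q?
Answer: -1637/182 ≈ -8.9945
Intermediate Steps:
p(-6)/91 - 250/(14*2) = -6/91 - 250/(14*2) = -6*1/91 - 250/28 = -6/91 - 250*1/28 = -6/91 - 125/14 = -1637/182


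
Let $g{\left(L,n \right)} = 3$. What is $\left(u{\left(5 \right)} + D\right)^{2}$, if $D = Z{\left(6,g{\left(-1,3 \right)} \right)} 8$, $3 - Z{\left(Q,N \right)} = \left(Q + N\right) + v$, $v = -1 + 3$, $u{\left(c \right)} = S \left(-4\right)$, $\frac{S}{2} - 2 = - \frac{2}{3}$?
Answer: $\frac{50176}{9} \approx 5575.1$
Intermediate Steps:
$S = \frac{8}{3}$ ($S = 4 + 2 \left(- \frac{2}{3}\right) = 4 - \frac{4}{3} = \frac{8}{3} \approx 2.6667$)
$u{\left(c \right)} = - \frac{32}{3}$ ($u{\left(c \right)} = \frac{8}{3} \left(-4\right) = - \frac{32}{3}$)
$v = 2$
$Z{\left(Q,N \right)} = 1 - N - Q$ ($Z{\left(Q,N \right)} = 3 - \left(\left(Q + N\right) + 2\right) = 3 - \left(\left(N + Q\right) + 2\right) = 3 - \left(2 + N + Q\right) = 1 - N - Q$)
$D = -64$ ($D = \left(1 - 3 - 6\right) 8 = \left(-8\right) 8 = -64$)
$\left(u{\left(5 \right)} + D\right)^{2} = \left(- \frac{32}{3} - 64\right)^{2} = \left(- \frac{224}{3}\right)^{2} = \frac{50176}{9}$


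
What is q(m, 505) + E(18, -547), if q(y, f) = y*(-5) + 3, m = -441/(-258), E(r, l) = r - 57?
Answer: -3831/86 ≈ -44.547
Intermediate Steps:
E(r, l) = -57 + r
m = 147/86 (m = -441*(-1/258) = 147/86 ≈ 1.7093)
q(y, f) = 3 - 5*y (q(y, f) = -5*y + 3 = 3 - 5*y)
q(m, 505) + E(18, -547) = (3 - 5*147/86) + (-57 + 18) = (3 - 735/86) - 39 = -477/86 - 39 = -3831/86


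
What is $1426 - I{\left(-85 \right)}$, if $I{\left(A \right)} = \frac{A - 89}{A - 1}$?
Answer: $\frac{61231}{43} \approx 1424.0$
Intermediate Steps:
$I{\left(A \right)} = \frac{-89 + A}{-1 + A}$
$1426 - I{\left(-85 \right)} = 1426 - \frac{-89 - 85}{-1 - 85} = 1426 - \frac{1}{-86} \left(-174\right) = 1426 - \left(- \frac{1}{86}\right) \left(-174\right) = 1426 - \frac{87}{43} = \frac{61231}{43}$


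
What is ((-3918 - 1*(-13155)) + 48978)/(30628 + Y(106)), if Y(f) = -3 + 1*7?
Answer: 58215/30632 ≈ 1.9005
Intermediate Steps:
Y(f) = 4 (Y(f) = -3 + 7 = 4)
((-3918 - 1*(-13155)) + 48978)/(30628 + Y(106)) = ((-3918 - 1*(-13155)) + 48978)/(30628 + 4) = ((-3918 + 13155) + 48978)/30632 = (9237 + 48978)*(1/30632) = 58215*(1/30632) = 58215/30632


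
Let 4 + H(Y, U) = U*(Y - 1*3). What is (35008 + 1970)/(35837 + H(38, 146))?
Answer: 36978/40943 ≈ 0.90316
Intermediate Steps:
H(Y, U) = -4 + U*(-3 + Y) (H(Y, U) = -4 + U*(Y - 1*3) = -4 + U*(Y - 3) = -4 + U*(-3 + Y))
(35008 + 1970)/(35837 + H(38, 146)) = (35008 + 1970)/(35837 + (-4 - 3*146 + 146*38)) = 36978/(35837 + (-4 - 438 + 5548)) = 36978/(35837 + 5106) = 36978/40943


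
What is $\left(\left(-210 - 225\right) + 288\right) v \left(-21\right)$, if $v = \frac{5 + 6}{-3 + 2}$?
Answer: $-33957$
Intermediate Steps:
$v = -11$ ($v = \frac{11}{-1} = 11 \left(-1\right) = -11$)
$\left(\left(-210 - 225\right) + 288\right) v \left(-21\right) = \left(\left(-210 - 225\right) + 288\right) \left(\left(-11\right) \left(-21\right)\right) = \left(\left(-210 - 225\right) + 288\right) 231 = \left(-435 + 288\right) 231 = \left(-147\right) 231 = -33957$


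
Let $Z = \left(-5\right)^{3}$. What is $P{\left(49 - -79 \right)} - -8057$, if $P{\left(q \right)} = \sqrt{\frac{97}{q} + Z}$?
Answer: $8057 + \frac{3 i \sqrt{3534}}{16} \approx 8057.0 + 11.146 i$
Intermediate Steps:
$Z = -125$
$P{\left(q \right)} = \sqrt{-125 + \frac{97}{q}}$ ($P{\left(q \right)} = \sqrt{\frac{97}{q} - 125} = \sqrt{-125 + \frac{97}{q}}$)
$P{\left(49 - -79 \right)} - -8057 = \sqrt{-125 + \frac{97}{49 - -79}} - -8057 = \sqrt{-125 + \frac{97}{49 + 79}} + 8057 = \sqrt{-125 + \frac{97}{128}} + 8057 = \sqrt{- \frac{15903}{128}} + 8057 = \frac{3 i \sqrt{3534}}{16} + 8057 = 8057 + \frac{3 i \sqrt{3534}}{16}$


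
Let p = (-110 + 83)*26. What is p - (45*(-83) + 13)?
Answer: 3020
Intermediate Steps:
p = -702 (p = -27*26 = -702)
p - (45*(-83) + 13) = -702 - (45*(-83) + 13) = -702 - (-3735 + 13) = -702 - 1*(-3722) = -702 + 3722 = 3020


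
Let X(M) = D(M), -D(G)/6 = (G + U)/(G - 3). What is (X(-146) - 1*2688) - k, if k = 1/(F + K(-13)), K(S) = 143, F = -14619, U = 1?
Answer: -5810405683/2156924 ≈ -2693.8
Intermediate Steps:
D(G) = -6*(1 + G)/(-3 + G) (D(G) = -6*(G + 1)/(G - 3) = -6*(1 + G)/(-3 + G))
X(M) = 6*(-1 - M)/(-3 + M)
k = -1/14476 (k = 1/(-14619 + 143) = 1/(-14476) = -1/14476 ≈ -6.9080e-5)
(X(-146) - 1*2688) - k = (6*(-1 - 1*(-146))/(-3 - 146) - 1*2688) - 1*(-1/14476) = (6*(-1 + 146)/(-149) - 2688) + 1/14476 = (6*(-1/149)*145 - 2688) + 1/14476 = (-870/149 - 2688) + 1/14476 = -401382/149 + 1/14476 = -5810405683/2156924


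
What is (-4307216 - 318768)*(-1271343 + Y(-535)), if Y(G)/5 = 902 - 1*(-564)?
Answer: 5847303913792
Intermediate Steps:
Y(G) = 7330 (Y(G) = 5*(902 - 1*(-564)) = 5*(902 + 564) = 5*1466 = 7330)
(-4307216 - 318768)*(-1271343 + Y(-535)) = (-4307216 - 318768)*(-1271343 + 7330) = -4625984*(-1264013) = 5847303913792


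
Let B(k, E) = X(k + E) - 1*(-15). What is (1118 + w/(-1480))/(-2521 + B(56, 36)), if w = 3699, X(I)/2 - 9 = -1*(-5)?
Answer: -1650941/3667440 ≈ -0.45016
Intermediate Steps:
X(I) = 28 (X(I) = 18 + 2*(-1*(-5)) = 18 + 2*5 = 18 + 10 = 28)
B(k, E) = 43 (B(k, E) = 28 - 1*(-15) = 28 + 15 = 43)
(1118 + w/(-1480))/(-2521 + B(56, 36)) = (1118 + 3699/(-1480))/(-2521 + 43) = (1118 + 3699*(-1/1480))/(-2478) = (1118 - 3699/1480)*(-1/2478) = (1650941/1480)*(-1/2478) = -1650941/3667440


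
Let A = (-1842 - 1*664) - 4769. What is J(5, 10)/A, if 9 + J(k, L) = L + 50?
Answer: -17/2425 ≈ -0.0070103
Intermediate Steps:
J(k, L) = 41 + L (J(k, L) = -9 + (L + 50) = -9 + (50 + L) = 41 + L)
A = -7275 (A = (-1842 - 664) - 4769 = -2506 - 4769 = -7275)
J(5, 10)/A = (41 + 10)/(-7275) = 51*(-1/7275) = -17/2425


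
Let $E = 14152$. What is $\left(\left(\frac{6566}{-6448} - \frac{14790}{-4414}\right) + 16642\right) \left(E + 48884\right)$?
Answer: $\frac{1866347039892645}{1778842} \approx 1.0492 \cdot 10^{9}$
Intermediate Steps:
$\left(\left(\frac{6566}{-6448} - \frac{14790}{-4414}\right) + 16642\right) \left(E + 48884\right) = \left(\left(\frac{6566}{-6448} - \frac{14790}{-4414}\right) + 16642\right) \left(14152 + 48884\right) = \left(\left(6566 \left(- \frac{1}{6448}\right) - - \frac{7395}{2207}\right) + 16642\right) 63036 = \left(\left(- \frac{3283}{3224} + \frac{7395}{2207}\right) + 16642\right) 63036 = \left(\frac{16595899}{7115368} + 16642\right) 63036 = \frac{118430550155}{7115368} \cdot 63036 = \frac{1866347039892645}{1778842}$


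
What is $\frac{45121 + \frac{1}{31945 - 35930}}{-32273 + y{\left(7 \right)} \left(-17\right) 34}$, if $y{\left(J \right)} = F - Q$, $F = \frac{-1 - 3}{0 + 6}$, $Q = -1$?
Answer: $- \frac{539421552}{388127045} \approx -1.3898$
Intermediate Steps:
$F = - \frac{2}{3}$ ($F = - \frac{4}{6} = \left(-4\right) \frac{1}{6} = - \frac{2}{3} \approx -0.66667$)
$y{\left(J \right)} = \frac{1}{3}$ ($y{\left(J \right)} = - \frac{2}{3} - -1 = - \frac{2}{3} + 1 = \frac{1}{3}$)
$\frac{45121 + \frac{1}{31945 - 35930}}{-32273 + y{\left(7 \right)} \left(-17\right) 34} = \frac{45121 + \frac{1}{31945 - 35930}}{-32273 + \frac{1}{3} \left(-17\right) 34} = \frac{45121 + \frac{1}{-3985}}{-32273 - \frac{578}{3}} = \frac{45121 - \frac{1}{3985}}{-32273 - \frac{578}{3}} = \frac{179807184}{3985 \left(- \frac{97397}{3}\right)} = \frac{179807184}{3985} \left(- \frac{3}{97397}\right) = - \frac{539421552}{388127045}$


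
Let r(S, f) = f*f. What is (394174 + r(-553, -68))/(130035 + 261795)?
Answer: 199399/195915 ≈ 1.0178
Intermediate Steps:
r(S, f) = f²
(394174 + r(-553, -68))/(130035 + 261795) = (394174 + (-68)²)/(130035 + 261795) = (394174 + 4624)/391830 = 398798*(1/391830) = 199399/195915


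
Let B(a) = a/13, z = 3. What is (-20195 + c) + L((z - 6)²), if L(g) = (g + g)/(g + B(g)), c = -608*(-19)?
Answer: -60488/7 ≈ -8641.1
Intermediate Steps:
c = 11552
B(a) = a/13 (B(a) = a*(1/13) = a/13)
L(g) = 13/7 (L(g) = (g + g)/(g + g/13) = (2*g)/((14*g/13)) = (2*g)*(13/(14*g)) = 13/7)
(-20195 + c) + L((z - 6)²) = (-20195 + 11552) + 13/7 = -8643 + 13/7 = -60488/7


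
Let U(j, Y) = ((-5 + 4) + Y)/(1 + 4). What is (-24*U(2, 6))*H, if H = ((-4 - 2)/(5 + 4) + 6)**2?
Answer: -2048/3 ≈ -682.67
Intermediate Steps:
H = 256/9 (H = (-6/9 + 6)**2 = (-6*1/9 + 6)**2 = (-2/3 + 6)**2 = (16/3)**2 = 256/9 ≈ 28.444)
U(j, Y) = -1/5 + Y/5 (U(j, Y) = (-1 + Y)/5 = (-1 + Y)*(1/5) = -1/5 + Y/5)
(-24*U(2, 6))*H = -24*(-1/5 + (1/5)*6)*(256/9) = -24*(-1/5 + 6/5)*(256/9) = -24*1*(256/9) = -24*256/9 = -2048/3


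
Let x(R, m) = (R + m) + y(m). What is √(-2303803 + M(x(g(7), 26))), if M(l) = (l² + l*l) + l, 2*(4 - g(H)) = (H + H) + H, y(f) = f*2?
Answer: I*√2293507 ≈ 1514.4*I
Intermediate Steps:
y(f) = 2*f
g(H) = 4 - 3*H/2 (g(H) = 4 - ((H + H) + H)/2 = 4 - (2*H + H)/2 = 4 - 3*H/2)
x(R, m) = R + 3*m (x(R, m) = (R + m) + 2*m = R + 3*m)
M(l) = l + 2*l² (M(l) = (l² + l²) + l = 2*l² + l = l + 2*l²)
√(-2303803 + M(x(g(7), 26))) = √(-2303803 + ((4 - 3/2*7) + 3*26)*(1 + 2*((4 - 3/2*7) + 3*26))) = √(-2303803 + ((4 - 21/2) + 78)*(1 + 2*((4 - 21/2) + 78))) = √(-2303803 + (-13/2 + 78)*(1 + 2*(-13/2 + 78))) = √(-2303803 + 143*(1 + 2*(143/2))/2) = √(-2303803 + 143*(1 + 143)/2) = √(-2303803 + (143/2)*144) = √(-2303803 + 10296) = √(-2293507) = I*√2293507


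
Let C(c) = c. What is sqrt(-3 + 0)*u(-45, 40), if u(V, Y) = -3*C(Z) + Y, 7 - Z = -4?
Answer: 7*I*sqrt(3) ≈ 12.124*I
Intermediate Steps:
Z = 11 (Z = 7 - 1*(-4) = 7 + 4 = 11)
u(V, Y) = -33 + Y (u(V, Y) = -3*11 + Y = -33 + Y)
sqrt(-3 + 0)*u(-45, 40) = sqrt(-3 + 0)*(-33 + 40) = sqrt(-3)*7 = (I*sqrt(3))*7 = 7*I*sqrt(3)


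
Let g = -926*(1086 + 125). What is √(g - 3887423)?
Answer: I*√5008809 ≈ 2238.0*I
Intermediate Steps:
g = -1121386 (g = -926*1211 = -1121386)
√(g - 3887423) = √(-1121386 - 3887423) = √(-5008809) = I*√5008809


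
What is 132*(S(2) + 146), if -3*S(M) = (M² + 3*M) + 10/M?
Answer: 18612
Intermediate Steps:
S(M) = -M - 10/(3*M) - M²/3 (S(M) = -((M² + 3*M) + 10/M)/3 = -(M² + 3*M + 10/M)/3 = -M - 10/(3*M) - M²/3)
132*(S(2) + 146) = 132*((⅓)*(-10 + 2²*(-3 - 1*2))/2 + 146) = 132*((⅓)*(½)*(-10 + 4*(-3 - 2)) + 146) = 132*((⅓)*(½)*(-10 + 4*(-5)) + 146) = 132*((⅓)*(½)*(-10 - 20) + 146) = 132*((⅓)*(½)*(-30) + 146) = 132*(-5 + 146) = 132*141 = 18612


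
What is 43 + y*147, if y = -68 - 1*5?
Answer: -10688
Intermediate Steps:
y = -73 (y = -68 - 5 = -73)
43 + y*147 = 43 - 73*147 = 43 - 10731 = -10688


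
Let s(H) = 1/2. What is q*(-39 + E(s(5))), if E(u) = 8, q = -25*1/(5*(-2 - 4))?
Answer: -155/6 ≈ -25.833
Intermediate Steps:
s(H) = ½
q = ⅚ (q = -25/(5*(-6)) = -25/(-30) = -25*(-1/30) = ⅚ ≈ 0.83333)
q*(-39 + E(s(5))) = 5*(-39 + 8)/6 = (⅚)*(-31) = -155/6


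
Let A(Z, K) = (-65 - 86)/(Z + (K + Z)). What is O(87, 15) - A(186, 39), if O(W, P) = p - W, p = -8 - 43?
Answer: -56567/411 ≈ -137.63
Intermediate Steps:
p = -51
O(W, P) = -51 - W
A(Z, K) = -151/(K + 2*Z)
O(87, 15) - A(186, 39) = (-51 - 1*87) - (-151)/(39 + 2*186) = (-51 - 87) - (-151)/(39 + 372) = -138 - (-151)/411 = -138 - 1*(-151/411) = -138 + 151/411 = -56567/411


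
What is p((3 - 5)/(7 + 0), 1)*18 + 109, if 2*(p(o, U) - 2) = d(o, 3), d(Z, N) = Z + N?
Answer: 1186/7 ≈ 169.43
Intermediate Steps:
d(Z, N) = N + Z
p(o, U) = 7/2 + o/2 (p(o, U) = 2 + (3 + o)/2 = 2 + (3/2 + o/2) = 7/2 + o/2)
p((3 - 5)/(7 + 0), 1)*18 + 109 = (7/2 + ((3 - 5)/(7 + 0))/2)*18 + 109 = (7/2 + (-2/7)/2)*18 + 109 = (7/2 + (-2*⅐)/2)*18 + 109 = (7/2 + (½)*(-2/7))*18 + 109 = (7/2 - ⅐)*18 + 109 = (47/14)*18 + 109 = 423/7 + 109 = 1186/7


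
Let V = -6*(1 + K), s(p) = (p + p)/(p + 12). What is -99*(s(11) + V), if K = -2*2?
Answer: -43164/23 ≈ -1876.7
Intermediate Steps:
K = -4
s(p) = 2*p/(12 + p) (s(p) = (2*p)/(12 + p) = 2*p/(12 + p))
V = 18 (V = -6*(1 - 4) = -6*(-3) = 18)
-99*(s(11) + V) = -99*(2*11/(12 + 11) + 18) = -99*(2*11/23 + 18) = -99*(2*11*(1/23) + 18) = -99*(22/23 + 18) = -99*436/23 = -43164/23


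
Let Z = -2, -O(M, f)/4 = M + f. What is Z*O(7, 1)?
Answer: 64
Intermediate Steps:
O(M, f) = -4*M - 4*f (O(M, f) = -4*(M + f) = -4*M - 4*f)
Z*O(7, 1) = -2*(-4*7 - 4*1) = -2*(-28 - 4) = -2*(-32) = 64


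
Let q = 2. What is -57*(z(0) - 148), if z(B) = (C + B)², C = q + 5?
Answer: 5643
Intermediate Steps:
C = 7 (C = 2 + 5 = 7)
z(B) = (7 + B)²
-57*(z(0) - 148) = -57*((7 + 0)² - 148) = -57*(7² - 148) = -57*(49 - 148) = -57*(-99) = 5643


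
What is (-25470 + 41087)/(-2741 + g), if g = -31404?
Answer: -15617/34145 ≈ -0.45737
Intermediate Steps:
(-25470 + 41087)/(-2741 + g) = (-25470 + 41087)/(-2741 - 31404) = 15617/(-34145) = 15617*(-1/34145) = -15617/34145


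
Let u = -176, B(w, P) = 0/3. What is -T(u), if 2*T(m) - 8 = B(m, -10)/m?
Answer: -4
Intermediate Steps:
B(w, P) = 0 (B(w, P) = 0*(1/3) = 0)
T(m) = 4 (T(m) = 4 + (0/m)/2 = 4 + (1/2)*0 = 4 + 0 = 4)
-T(u) = -1*4 = -4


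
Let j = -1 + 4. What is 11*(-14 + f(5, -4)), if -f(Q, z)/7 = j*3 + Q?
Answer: -1232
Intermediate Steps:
j = 3
f(Q, z) = -63 - 7*Q (f(Q, z) = -7*(3*3 + Q) = -7*(9 + Q) = -63 - 7*Q)
11*(-14 + f(5, -4)) = 11*(-14 + (-63 - 7*5)) = 11*(-14 + (-63 - 35)) = 11*(-14 - 98) = 11*(-112) = -1232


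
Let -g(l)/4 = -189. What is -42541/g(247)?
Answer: -42541/756 ≈ -56.271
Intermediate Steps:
g(l) = 756 (g(l) = -4*(-189) = 756)
-42541/g(247) = -42541/756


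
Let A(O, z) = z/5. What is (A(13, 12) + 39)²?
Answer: 42849/25 ≈ 1714.0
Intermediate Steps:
A(O, z) = z/5 (A(O, z) = z*(⅕) = z/5)
(A(13, 12) + 39)² = ((⅕)*12 + 39)² = (12/5 + 39)² = (207/5)² = 42849/25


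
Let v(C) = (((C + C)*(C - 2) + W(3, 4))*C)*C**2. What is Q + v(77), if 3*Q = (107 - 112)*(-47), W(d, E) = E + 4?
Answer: 15829825477/3 ≈ 5.2766e+9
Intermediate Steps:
W(d, E) = 4 + E
Q = 235/3 (Q = ((107 - 112)*(-47))/3 = (-5*(-47))/3 = (1/3)*235 = 235/3 ≈ 78.333)
v(C) = C**3*(8 + 2*C*(-2 + C)) (v(C) = (((C + C)*(C - 2) + (4 + 4))*C)*C**2 = (((2*C)*(-2 + C) + 8)*C)*C**2 = ((2*C*(-2 + C) + 8)*C)*C**2 = ((8 + 2*C*(-2 + C))*C)*C**2 = (C*(8 + 2*C*(-2 + C)))*C**2 = C**3*(8 + 2*C*(-2 + C)))
Q + v(77) = 235/3 + 2*77**3*(4 + 77**2 - 2*77) = 235/3 + 2*456533*(4 + 5929 - 154) = 235/3 + 2*456533*5779 = 235/3 + 5276608414 = 15829825477/3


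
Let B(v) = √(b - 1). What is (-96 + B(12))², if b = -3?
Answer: 9212 - 384*I ≈ 9212.0 - 384.0*I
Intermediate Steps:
B(v) = 2*I (B(v) = √(-3 - 1) = √(-4) = 2*I)
(-96 + B(12))² = (-96 + 2*I)²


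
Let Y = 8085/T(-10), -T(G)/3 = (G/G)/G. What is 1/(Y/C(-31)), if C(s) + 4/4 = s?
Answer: -16/13475 ≈ -0.0011874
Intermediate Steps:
T(G) = -3/G (T(G) = -3*G/G/G = -3/G)
C(s) = -1 + s
Y = 26950 (Y = 8085/((-3/(-10))) = 8085/((-3*(-⅒))) = 8085/(3/10) = 8085*(10/3) = 26950)
1/(Y/C(-31)) = 1/(26950/(-1 - 31)) = 1/(26950/(-32)) = 1/(26950*(-1/32)) = 1/(-13475/16) = -16/13475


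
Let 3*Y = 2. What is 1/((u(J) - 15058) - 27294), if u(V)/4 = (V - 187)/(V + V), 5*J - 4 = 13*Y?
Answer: -19/807455 ≈ -2.3531e-5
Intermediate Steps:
Y = ⅔ (Y = (⅓)*2 = ⅔ ≈ 0.66667)
J = 38/15 (J = ⅘ + (13*(⅔))/5 = ⅘ + (⅕)*(26/3) = ⅘ + 26/15 = 38/15 ≈ 2.5333)
u(V) = 2*(-187 + V)/V (u(V) = 4*((V - 187)/(V + V)) = 4*((-187 + V)/((2*V))) = 4*((-187 + V)*(1/(2*V))) = 4*((-187 + V)/(2*V)) = 2*(-187 + V)/V)
1/((u(J) - 15058) - 27294) = 1/(((2 - 374/38/15) - 15058) - 27294) = 1/(((2 - 374*15/38) - 15058) - 27294) = 1/(((2 - 2805/19) - 15058) - 27294) = 1/((-2767/19 - 15058) - 27294) = 1/(-288869/19 - 27294) = 1/(-807455/19) = -19/807455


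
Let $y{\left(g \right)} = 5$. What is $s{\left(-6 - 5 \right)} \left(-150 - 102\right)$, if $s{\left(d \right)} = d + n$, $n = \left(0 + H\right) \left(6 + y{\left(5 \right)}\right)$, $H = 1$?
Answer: $0$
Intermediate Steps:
$n = 11$ ($n = \left(0 + 1\right) \left(6 + 5\right) = 1 \cdot 11 = 11$)
$s{\left(d \right)} = 11 + d$ ($s{\left(d \right)} = d + 11 = 11 + d$)
$s{\left(-6 - 5 \right)} \left(-150 - 102\right) = \left(11 - 11\right) \left(-150 - 102\right) = \left(11 - 11\right) \left(-252\right) = 0 \left(-252\right) = 0$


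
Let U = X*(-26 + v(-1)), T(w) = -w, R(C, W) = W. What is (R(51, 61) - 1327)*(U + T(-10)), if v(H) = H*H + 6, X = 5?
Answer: 107610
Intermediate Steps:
v(H) = 6 + H² (v(H) = H² + 6 = 6 + H²)
U = -95 (U = 5*(-26 + (6 + (-1)²)) = 5*(-26 + (6 + 1)) = 5*(-26 + 7) = 5*(-19) = -95)
(R(51, 61) - 1327)*(U + T(-10)) = (61 - 1327)*(-95 - 1*(-10)) = -1266*(-95 + 10) = -1266*(-85) = 107610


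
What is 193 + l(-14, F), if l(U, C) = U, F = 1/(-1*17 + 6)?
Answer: 179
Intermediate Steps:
F = -1/11 (F = 1/(-17 + 6) = 1/(-11) = -1/11 ≈ -0.090909)
193 + l(-14, F) = 193 - 14 = 179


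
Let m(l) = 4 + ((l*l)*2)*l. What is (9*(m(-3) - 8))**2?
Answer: 272484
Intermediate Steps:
m(l) = 4 + 2*l**3 (m(l) = 4 + (l**2*2)*l = 4 + (2*l**2)*l = 4 + 2*l**3)
(9*(m(-3) - 8))**2 = (9*((4 + 2*(-3)**3) - 8))**2 = (9*((4 + 2*(-27)) - 8))**2 = (9*((4 - 54) - 8))**2 = (9*(-50 - 8))**2 = (9*(-58))**2 = (-522)**2 = 272484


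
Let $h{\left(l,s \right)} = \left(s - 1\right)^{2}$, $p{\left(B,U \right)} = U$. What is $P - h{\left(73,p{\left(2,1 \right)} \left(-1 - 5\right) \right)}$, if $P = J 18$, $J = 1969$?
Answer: $35393$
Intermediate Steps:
$h{\left(l,s \right)} = \left(-1 + s\right)^{2}$
$P = 35442$ ($P = 1969 \cdot 18 = 35442$)
$P - h{\left(73,p{\left(2,1 \right)} \left(-1 - 5\right) \right)} = 35442 - \left(-1 + 1 \left(-1 - 5\right)\right)^{2} = 35442 - \left(-1 + 1 \left(-6\right)\right)^{2} = 35442 - \left(-1 - 6\right)^{2} = 35442 - \left(-7\right)^{2} = 35442 - 49 = 35393$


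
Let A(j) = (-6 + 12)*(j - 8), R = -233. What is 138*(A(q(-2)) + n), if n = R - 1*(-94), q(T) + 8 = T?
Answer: -34086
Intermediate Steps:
q(T) = -8 + T
n = -139 (n = -233 - 1*(-94) = -233 + 94 = -139)
A(j) = -48 + 6*j (A(j) = 6*(-8 + j) = -48 + 6*j)
138*(A(q(-2)) + n) = 138*((-48 + 6*(-8 - 2)) - 139) = 138*((-48 + 6*(-10)) - 139) = 138*((-48 - 60) - 139) = 138*(-108 - 139) = 138*(-247) = -34086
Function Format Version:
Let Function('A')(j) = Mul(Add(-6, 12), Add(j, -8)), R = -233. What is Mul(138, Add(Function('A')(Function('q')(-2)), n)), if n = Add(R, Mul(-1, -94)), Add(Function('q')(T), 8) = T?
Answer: -34086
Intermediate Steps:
Function('q')(T) = Add(-8, T)
n = -139 (n = Add(-233, Mul(-1, -94)) = Add(-233, 94) = -139)
Function('A')(j) = Add(-48, Mul(6, j)) (Function('A')(j) = Mul(6, Add(-8, j)) = Add(-48, Mul(6, j)))
Mul(138, Add(Function('A')(Function('q')(-2)), n)) = Mul(138, Add(Add(-48, Mul(6, Add(-8, -2))), -139)) = Mul(138, Add(Add(-48, Mul(6, -10)), -139)) = Mul(138, Add(Add(-48, -60), -139)) = Mul(138, Add(-108, -139)) = Mul(138, -247) = -34086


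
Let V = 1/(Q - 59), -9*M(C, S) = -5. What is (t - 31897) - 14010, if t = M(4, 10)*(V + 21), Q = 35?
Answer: -9913397/216 ≈ -45895.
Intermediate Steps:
M(C, S) = 5/9 (M(C, S) = -1/9*(-5) = 5/9)
V = -1/24 (V = 1/(35 - 59) = 1/(-24) = -1/24 ≈ -0.041667)
t = 2515/216 (t = 5*(-1/24 + 21)/9 = (5/9)*(503/24) = 2515/216 ≈ 11.644)
(t - 31897) - 14010 = (2515/216 - 31897) - 14010 = -6887237/216 - 14010 = -9913397/216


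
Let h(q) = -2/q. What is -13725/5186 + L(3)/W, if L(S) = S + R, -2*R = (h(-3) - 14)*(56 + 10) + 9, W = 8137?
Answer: -54703132/21099241 ≈ -2.5927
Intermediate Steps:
R = 871/2 (R = -((-2/(-3) - 14)*(56 + 10) + 9)/2 = -((-2*(-⅓) - 14)*66 + 9)/2 = -((⅔ - 14)*66 + 9)/2 = -(-40/3*66 + 9)/2 = -(-880 + 9)/2 = -½*(-871) = 871/2 ≈ 435.50)
L(S) = 871/2 + S (L(S) = S + 871/2 = 871/2 + S)
-13725/5186 + L(3)/W = -13725/5186 + (871/2 + 3)/8137 = -13725*1/5186 + (877/2)*(1/8137) = -13725/5186 + 877/16274 = -54703132/21099241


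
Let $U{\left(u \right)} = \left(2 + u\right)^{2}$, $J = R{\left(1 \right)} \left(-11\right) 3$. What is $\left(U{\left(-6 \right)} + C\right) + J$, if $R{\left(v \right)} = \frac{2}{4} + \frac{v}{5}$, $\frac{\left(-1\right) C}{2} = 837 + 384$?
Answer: $- \frac{24491}{10} \approx -2449.1$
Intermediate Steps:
$C = -2442$ ($C = - 2 \left(837 + 384\right) = \left(-2\right) 1221 = -2442$)
$R{\left(v \right)} = \frac{1}{2} + \frac{v}{5}$ ($R{\left(v \right)} = 2 \cdot \frac{1}{4} + v \frac{1}{5} = \frac{1}{2} + \frac{v}{5}$)
$J = - \frac{231}{10}$ ($J = \left(\frac{1}{2} + \frac{1}{5} \cdot 1\right) \left(-11\right) 3 = \left(\frac{1}{2} + \frac{1}{5}\right) \left(-11\right) 3 = \frac{7}{10} \left(-11\right) 3 = \left(- \frac{77}{10}\right) 3 = - \frac{231}{10} \approx -23.1$)
$\left(U{\left(-6 \right)} + C\right) + J = \left(\left(2 - 6\right)^{2} - 2442\right) - \frac{231}{10} = \left(\left(-4\right)^{2} - 2442\right) - \frac{231}{10} = \left(16 - 2442\right) - \frac{231}{10} = -2426 - \frac{231}{10} = - \frac{24491}{10}$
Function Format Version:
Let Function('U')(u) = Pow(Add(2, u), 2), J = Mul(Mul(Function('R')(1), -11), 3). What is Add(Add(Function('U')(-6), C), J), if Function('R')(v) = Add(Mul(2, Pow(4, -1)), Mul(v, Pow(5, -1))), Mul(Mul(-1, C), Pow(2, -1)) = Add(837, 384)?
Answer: Rational(-24491, 10) ≈ -2449.1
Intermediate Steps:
C = -2442 (C = Mul(-2, Add(837, 384)) = Mul(-2, 1221) = -2442)
Function('R')(v) = Add(Rational(1, 2), Mul(Rational(1, 5), v)) (Function('R')(v) = Add(Mul(2, Rational(1, 4)), Mul(v, Rational(1, 5))) = Add(Rational(1, 2), Mul(Rational(1, 5), v)))
J = Rational(-231, 10) (J = Mul(Mul(Add(Rational(1, 2), Mul(Rational(1, 5), 1)), -11), 3) = Mul(Mul(Add(Rational(1, 2), Rational(1, 5)), -11), 3) = Mul(Mul(Rational(7, 10), -11), 3) = Mul(Rational(-77, 10), 3) = Rational(-231, 10) ≈ -23.100)
Add(Add(Function('U')(-6), C), J) = Add(Add(Pow(Add(2, -6), 2), -2442), Rational(-231, 10)) = Add(Add(Pow(-4, 2), -2442), Rational(-231, 10)) = Add(Add(16, -2442), Rational(-231, 10)) = Add(-2426, Rational(-231, 10)) = Rational(-24491, 10)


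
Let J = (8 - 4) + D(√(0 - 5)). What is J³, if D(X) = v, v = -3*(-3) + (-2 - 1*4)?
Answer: 343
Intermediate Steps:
v = 3 (v = 9 + (-2 - 4) = 9 - 6 = 3)
D(X) = 3
J = 7 (J = (8 - 4) + 3 = 4 + 3 = 7)
J³ = 7³ = 343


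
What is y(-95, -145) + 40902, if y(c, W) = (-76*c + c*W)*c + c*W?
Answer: -1939848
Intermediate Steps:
y(c, W) = W*c + c*(-76*c + W*c) (y(c, W) = (-76*c + W*c)*c + W*c = c*(-76*c + W*c) + W*c = W*c + c*(-76*c + W*c))
y(-95, -145) + 40902 = -95*(-145 - 76*(-95) - 145*(-95)) + 40902 = -95*(-145 + 7220 + 13775) + 40902 = -95*20850 + 40902 = -1980750 + 40902 = -1939848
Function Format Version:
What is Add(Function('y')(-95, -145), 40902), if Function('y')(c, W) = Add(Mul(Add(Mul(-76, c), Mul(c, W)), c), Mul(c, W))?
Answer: -1939848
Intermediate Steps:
Function('y')(c, W) = Add(Mul(W, c), Mul(c, Add(Mul(-76, c), Mul(W, c)))) (Function('y')(c, W) = Add(Mul(Add(Mul(-76, c), Mul(W, c)), c), Mul(W, c)) = Add(Mul(c, Add(Mul(-76, c), Mul(W, c))), Mul(W, c)) = Add(Mul(W, c), Mul(c, Add(Mul(-76, c), Mul(W, c)))))
Add(Function('y')(-95, -145), 40902) = Add(Mul(-95, Add(-145, Mul(-76, -95), Mul(-145, -95))), 40902) = Add(Mul(-95, Add(-145, 7220, 13775)), 40902) = Add(Mul(-95, 20850), 40902) = Add(-1980750, 40902) = -1939848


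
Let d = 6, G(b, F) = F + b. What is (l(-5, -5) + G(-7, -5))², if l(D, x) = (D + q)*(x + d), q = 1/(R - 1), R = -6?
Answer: 14400/49 ≈ 293.88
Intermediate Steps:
q = -⅐ (q = 1/(-6 - 1) = 1/(-7) = -⅐ ≈ -0.14286)
l(D, x) = (6 + x)*(-⅐ + D) (l(D, x) = (D - ⅐)*(x + 6) = (-⅐ + D)*(6 + x) = (6 + x)*(-⅐ + D))
(l(-5, -5) + G(-7, -5))² = ((-6/7 + 6*(-5) - ⅐*(-5) - 5*(-5)) + (-5 - 7))² = ((-6/7 - 30 + 5/7 + 25) - 12)² = (-36/7 - 12)² = (-120/7)² = 14400/49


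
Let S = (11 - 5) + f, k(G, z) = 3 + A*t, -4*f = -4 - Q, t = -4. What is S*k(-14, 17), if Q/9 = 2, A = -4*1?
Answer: 437/2 ≈ 218.50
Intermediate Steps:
A = -4
Q = 18 (Q = 9*2 = 18)
f = 11/2 (f = -(-4 - 1*18)/4 = -(-4 - 18)/4 = -1/4*(-22) = 11/2 ≈ 5.5000)
k(G, z) = 19 (k(G, z) = 3 - 4*(-4) = 3 + 16 = 19)
S = 23/2 (S = (11 - 5) + 11/2 = 6 + 11/2 = 23/2 ≈ 11.500)
S*k(-14, 17) = (23/2)*19 = 437/2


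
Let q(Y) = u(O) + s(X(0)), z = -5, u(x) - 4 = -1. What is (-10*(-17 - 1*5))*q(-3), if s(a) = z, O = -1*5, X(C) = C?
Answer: -440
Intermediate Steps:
O = -5
u(x) = 3 (u(x) = 4 - 1 = 3)
s(a) = -5
q(Y) = -2 (q(Y) = 3 - 5 = -2)
(-10*(-17 - 1*5))*q(-3) = -10*(-17 - 1*5)*(-2) = -10*(-17 - 5)*(-2) = -10*(-22)*(-2) = 220*(-2) = -440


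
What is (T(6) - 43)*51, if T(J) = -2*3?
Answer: -2499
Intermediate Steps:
T(J) = -6
(T(6) - 43)*51 = (-6 - 43)*51 = -49*51 = -2499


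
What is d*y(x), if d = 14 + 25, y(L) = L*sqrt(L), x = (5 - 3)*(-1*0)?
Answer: 0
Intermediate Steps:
x = 0 (x = 2*0 = 0)
y(L) = L**(3/2)
d = 39
d*y(x) = 39*0**(3/2) = 39*0 = 0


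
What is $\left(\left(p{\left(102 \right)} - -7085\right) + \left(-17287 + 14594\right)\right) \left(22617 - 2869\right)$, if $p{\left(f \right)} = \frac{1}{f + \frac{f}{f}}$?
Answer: $\frac{8933540996}{103} \approx 8.6733 \cdot 10^{7}$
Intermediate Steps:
$p{\left(f \right)} = \frac{1}{1 + f}$ ($p{\left(f \right)} = \frac{1}{f + 1} = \frac{1}{1 + f}$)
$\left(\left(p{\left(102 \right)} - -7085\right) + \left(-17287 + 14594\right)\right) \left(22617 - 2869\right) = \left(\left(\frac{1}{1 + 102} - -7085\right) + \left(-17287 + 14594\right)\right) \left(22617 - 2869\right) = \left(\left(\frac{1}{103} + 7085\right) - 2693\right) 19748 = \left(\frac{729756}{103} - 2693\right) 19748 = \frac{452377}{103} \cdot 19748 = \frac{8933540996}{103}$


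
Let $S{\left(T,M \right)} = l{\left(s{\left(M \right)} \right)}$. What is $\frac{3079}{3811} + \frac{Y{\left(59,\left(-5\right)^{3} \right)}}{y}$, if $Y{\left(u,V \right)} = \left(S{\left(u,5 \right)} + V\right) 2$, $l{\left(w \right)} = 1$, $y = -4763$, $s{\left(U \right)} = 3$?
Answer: $\frac{15610405}{18151793} \approx 0.85999$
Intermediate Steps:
$S{\left(T,M \right)} = 1$
$Y{\left(u,V \right)} = 2 + 2 V$ ($Y{\left(u,V \right)} = \left(1 + V\right) 2 = 2 + 2 V$)
$\frac{3079}{3811} + \frac{Y{\left(59,\left(-5\right)^{3} \right)}}{y} = \frac{3079}{3811} + \frac{2 + 2 \left(-5\right)^{3}}{-4763} = 3079 \cdot \frac{1}{3811} + \left(2 + 2 \left(-125\right)\right) \left(- \frac{1}{4763}\right) = \frac{3079}{3811} + \left(2 - 250\right) \left(- \frac{1}{4763}\right) = \frac{3079}{3811} - - \frac{248}{4763} = \frac{3079}{3811} + \frac{248}{4763} = \frac{15610405}{18151793}$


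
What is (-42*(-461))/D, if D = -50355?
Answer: -6454/16785 ≈ -0.38451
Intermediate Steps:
(-42*(-461))/D = -42*(-461)/(-50355) = 19362*(-1/50355) = -6454/16785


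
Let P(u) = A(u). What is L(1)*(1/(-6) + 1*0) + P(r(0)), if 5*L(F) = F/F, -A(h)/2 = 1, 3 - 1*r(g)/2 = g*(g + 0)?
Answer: -61/30 ≈ -2.0333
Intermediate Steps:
r(g) = 6 - 2*g² (r(g) = 6 - 2*g*(g + 0) = 6 - 2*g*g = 6 - 2*g²)
A(h) = -2 (A(h) = -2*1 = -2)
L(F) = ⅕ (L(F) = (F/F)/5 = (⅕)*1 = ⅕)
P(u) = -2
L(1)*(1/(-6) + 1*0) + P(r(0)) = (1/(-6) + 1*0)/5 - 2 = (1*(-⅙) + 0)/5 - 2 = (-⅙ + 0)/5 - 2 = (⅕)*(-⅙) - 2 = -1/30 - 2 = -61/30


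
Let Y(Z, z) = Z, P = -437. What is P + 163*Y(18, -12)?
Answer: 2497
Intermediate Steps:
P + 163*Y(18, -12) = -437 + 163*18 = -437 + 2934 = 2497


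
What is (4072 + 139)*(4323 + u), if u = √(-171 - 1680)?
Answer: 18204153 + 4211*I*√1851 ≈ 1.8204e+7 + 1.8117e+5*I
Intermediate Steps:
u = I*√1851 (u = √(-1851) = I*√1851 ≈ 43.023*I)
(4072 + 139)*(4323 + u) = (4072 + 139)*(4323 + I*√1851) = 4211*(4323 + I*√1851) = 18204153 + 4211*I*√1851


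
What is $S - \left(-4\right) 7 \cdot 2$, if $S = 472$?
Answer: $528$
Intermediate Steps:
$S - \left(-4\right) 7 \cdot 2 = 472 - \left(-4\right) 7 \cdot 2 = 472 - \left(-28\right) 2 = 472 - -56 = 472 + 56 = 528$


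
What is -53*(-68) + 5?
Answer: 3609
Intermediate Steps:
-53*(-68) + 5 = 3604 + 5 = 3609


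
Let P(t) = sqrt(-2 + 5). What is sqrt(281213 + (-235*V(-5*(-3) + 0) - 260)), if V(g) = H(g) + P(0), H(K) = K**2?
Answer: sqrt(228078 - 235*sqrt(3)) ≈ 477.15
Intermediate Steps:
P(t) = sqrt(3)
V(g) = sqrt(3) + g**2 (V(g) = g**2 + sqrt(3) = sqrt(3) + g**2)
sqrt(281213 + (-235*V(-5*(-3) + 0) - 260)) = sqrt(281213 + (-235*(sqrt(3) + (-5*(-3) + 0)**2) - 260)) = sqrt(281213 + (-235*(sqrt(3) + (15 + 0)**2) - 260)) = sqrt(281213 + (-235*(sqrt(3) + 15**2) - 260)) = sqrt(281213 + (-235*(sqrt(3) + 225) - 260)) = sqrt(281213 + (-235*(225 + sqrt(3)) - 260)) = sqrt(281213 + ((-52875 - 235*sqrt(3)) - 260)) = sqrt(281213 + (-53135 - 235*sqrt(3))) = sqrt(228078 - 235*sqrt(3))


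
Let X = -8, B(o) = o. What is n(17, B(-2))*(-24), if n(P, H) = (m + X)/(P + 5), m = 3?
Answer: 60/11 ≈ 5.4545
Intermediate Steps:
n(P, H) = -5/(5 + P) (n(P, H) = (3 - 8)/(P + 5) = -5/(5 + P))
n(17, B(-2))*(-24) = -5/(5 + 17)*(-24) = -5/22*(-24) = 60/11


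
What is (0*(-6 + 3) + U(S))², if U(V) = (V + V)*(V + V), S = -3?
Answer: 1296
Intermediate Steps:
U(V) = 4*V² (U(V) = (2*V)*(2*V) = 4*V²)
(0*(-6 + 3) + U(S))² = (0*(-6 + 3) + 4*(-3)²)² = (0*(-3) + 4*9)² = (0 + 36)² = 36² = 1296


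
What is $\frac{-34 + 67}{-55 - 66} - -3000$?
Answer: $\frac{32997}{11} \approx 2999.7$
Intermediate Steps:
$\frac{-34 + 67}{-55 - 66} - -3000 = \frac{33}{-121} + 3000 = 33 \left(- \frac{1}{121}\right) + 3000 = - \frac{3}{11} + 3000 = \frac{32997}{11}$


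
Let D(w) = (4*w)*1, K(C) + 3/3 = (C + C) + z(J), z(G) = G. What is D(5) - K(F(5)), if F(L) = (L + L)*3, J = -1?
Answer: -38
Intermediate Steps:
F(L) = 6*L (F(L) = (2*L)*3 = 6*L)
K(C) = -2 + 2*C (K(C) = -1 + ((C + C) - 1) = -1 + (2*C - 1) = -1 + (-1 + 2*C) = -2 + 2*C)
D(w) = 4*w
D(5) - K(F(5)) = 4*5 - (-2 + 2*(6*5)) = 20 - (-2 + 2*30) = 20 - (-2 + 60) = 20 - 1*58 = 20 - 58 = -38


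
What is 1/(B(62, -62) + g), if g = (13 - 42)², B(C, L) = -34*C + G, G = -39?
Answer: -1/1306 ≈ -0.00076570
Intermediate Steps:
B(C, L) = -39 - 34*C (B(C, L) = -34*C - 39 = -39 - 34*C)
g = 841 (g = (-29)² = 841)
1/(B(62, -62) + g) = 1/((-39 - 34*62) + 841) = 1/((-39 - 2108) + 841) = 1/(-2147 + 841) = 1/(-1306) = -1/1306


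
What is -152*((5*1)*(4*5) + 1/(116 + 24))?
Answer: -532038/35 ≈ -15201.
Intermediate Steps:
-152*((5*1)*(4*5) + 1/(116 + 24)) = -152*(5*20 + 1/140) = -152*(100 + 1/140) = -152*14001/140 = -532038/35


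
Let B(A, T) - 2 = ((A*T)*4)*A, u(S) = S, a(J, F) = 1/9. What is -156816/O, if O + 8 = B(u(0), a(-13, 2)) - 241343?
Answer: 156816/241349 ≈ 0.64975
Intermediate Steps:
a(J, F) = ⅑
B(A, T) = 2 + 4*T*A² (B(A, T) = 2 + ((A*T)*4)*A = 2 + (4*A*T)*A = 2 + 4*T*A²)
O = -241349 (O = -8 + ((2 + 4*(⅑)*0²) - 241343) = -8 + ((2 + 4*(⅑)*0) - 241343) = -8 + ((2 + 0) - 241343) = -8 + (2 - 241343) = -8 - 241341 = -241349)
-156816/O = -156816/(-241349) = -156816*(-1/241349) = 156816/241349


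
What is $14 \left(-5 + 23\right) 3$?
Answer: $756$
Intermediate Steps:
$14 \left(-5 + 23\right) 3 = 14 \cdot 18 \cdot 3 = 252 \cdot 3 = 756$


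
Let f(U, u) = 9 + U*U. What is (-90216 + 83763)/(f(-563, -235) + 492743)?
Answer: -717/89969 ≈ -0.0079694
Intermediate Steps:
f(U, u) = 9 + U²
(-90216 + 83763)/(f(-563, -235) + 492743) = (-90216 + 83763)/((9 + (-563)²) + 492743) = -6453/((9 + 316969) + 492743) = -6453/(316978 + 492743) = -6453/809721 = -6453*1/809721 = -717/89969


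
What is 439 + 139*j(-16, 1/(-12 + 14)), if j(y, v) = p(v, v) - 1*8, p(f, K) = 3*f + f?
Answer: -395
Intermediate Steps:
p(f, K) = 4*f
j(y, v) = -8 + 4*v (j(y, v) = 4*v - 1*8 = 4*v - 8 = -8 + 4*v)
439 + 139*j(-16, 1/(-12 + 14)) = 439 + 139*(-8 + 4/(-12 + 14)) = 439 + 139*(-8 + 4/2) = 439 + 139*(-8 + 4*(½)) = 439 + 139*(-8 + 2) = 439 + 139*(-6) = 439 - 834 = -395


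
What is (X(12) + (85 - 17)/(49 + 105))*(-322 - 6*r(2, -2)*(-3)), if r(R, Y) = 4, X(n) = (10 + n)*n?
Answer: -5090500/77 ≈ -66110.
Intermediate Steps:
X(n) = n*(10 + n)
(X(12) + (85 - 17)/(49 + 105))*(-322 - 6*r(2, -2)*(-3)) = (12*(10 + 12) + (85 - 17)/(49 + 105))*(-322 - 6*4*(-3)) = (12*22 + 68/154)*(-322 - 24*(-3)) = (264 + 68*(1/154))*(-322 + 72) = (264 + 34/77)*(-250) = (20362/77)*(-250) = -5090500/77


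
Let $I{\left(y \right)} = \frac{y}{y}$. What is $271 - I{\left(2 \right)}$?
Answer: $270$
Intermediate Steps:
$I{\left(y \right)} = 1$
$271 - I{\left(2 \right)} = 271 - 1 = 270$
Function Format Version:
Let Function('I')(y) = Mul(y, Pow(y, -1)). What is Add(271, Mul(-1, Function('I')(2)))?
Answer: 270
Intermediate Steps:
Function('I')(y) = 1
Add(271, Mul(-1, Function('I')(2))) = Add(271, Mul(-1, 1)) = Add(271, -1) = 270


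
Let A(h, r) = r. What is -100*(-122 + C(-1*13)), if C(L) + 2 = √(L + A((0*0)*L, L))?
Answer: 12400 - 100*I*√26 ≈ 12400.0 - 509.9*I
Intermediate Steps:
C(L) = -2 + √2*√L (C(L) = -2 + √(L + L) = -2 + √(2*L) = -2 + √2*√L)
-100*(-122 + C(-1*13)) = -100*(-122 + (-2 + √2*√(-1*13))) = -100*(-122 + (-2 + √2*√(-13))) = -100*(-122 + (-2 + √2*(I*√13))) = -100*(-122 + (-2 + I*√26)) = -100*(-124 + I*√26) = 12400 - 100*I*√26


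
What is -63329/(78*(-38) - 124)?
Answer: 63329/3088 ≈ 20.508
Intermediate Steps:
-63329/(78*(-38) - 124) = -63329/(-2964 - 124) = -63329/(-3088) = -63329*(-1/3088) = 63329/3088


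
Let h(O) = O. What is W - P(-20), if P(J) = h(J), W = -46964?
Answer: -46944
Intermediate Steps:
P(J) = J
W - P(-20) = -46964 - 1*(-20) = -46964 + 20 = -46944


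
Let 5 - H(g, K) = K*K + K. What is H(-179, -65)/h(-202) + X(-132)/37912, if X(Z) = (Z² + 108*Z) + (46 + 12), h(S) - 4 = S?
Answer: 13180259/625548 ≈ 21.070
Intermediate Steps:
h(S) = 4 + S
H(g, K) = 5 - K - K² (H(g, K) = 5 - (K*K + K) = 5 - (K² + K) = 5 - (K + K²) = 5 + (-K - K²) = 5 - K - K²)
X(Z) = 58 + Z² + 108*Z (X(Z) = (Z² + 108*Z) + 58 = 58 + Z² + 108*Z)
H(-179, -65)/h(-202) + X(-132)/37912 = (5 - 1*(-65) - 1*(-65)²)/(4 - 202) + (58 + (-132)² + 108*(-132))/37912 = (5 + 65 - 1*4225)/(-198) + (58 + 17424 - 14256)*(1/37912) = (5 + 65 - 4225)*(-1/198) + 3226*(1/37912) = -4155*(-1/198) + 1613/18956 = 1385/66 + 1613/18956 = 13180259/625548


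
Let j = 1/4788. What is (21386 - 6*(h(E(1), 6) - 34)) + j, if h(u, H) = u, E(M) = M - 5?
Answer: 103487833/4788 ≈ 21614.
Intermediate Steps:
j = 1/4788 ≈ 0.00020886
E(M) = -5 + M
(21386 - 6*(h(E(1), 6) - 34)) + j = (21386 - 6*((-5 + 1) - 34)) + 1/4788 = (21386 - 6*(-4 - 34)) + 1/4788 = (21386 - 6*(-38)) + 1/4788 = (21386 + 228) + 1/4788 = 21614 + 1/4788 = 103487833/4788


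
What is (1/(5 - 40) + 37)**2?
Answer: 1674436/1225 ≈ 1366.9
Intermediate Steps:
(1/(5 - 40) + 37)**2 = (1/(-35) + 37)**2 = (-1/35 + 37)**2 = (1294/35)**2 = 1674436/1225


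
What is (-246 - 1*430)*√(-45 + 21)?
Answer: -1352*I*√6 ≈ -3311.7*I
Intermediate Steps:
(-246 - 1*430)*√(-45 + 21) = (-246 - 430)*√(-24) = -1352*I*√6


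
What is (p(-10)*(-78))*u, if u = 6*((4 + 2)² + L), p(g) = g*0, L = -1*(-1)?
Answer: 0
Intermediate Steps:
L = 1
p(g) = 0
u = 222 (u = 6*((4 + 2)² + 1) = 6*(6² + 1) = 6*(36 + 1) = 6*37 = 222)
(p(-10)*(-78))*u = (0*(-78))*222 = 0*222 = 0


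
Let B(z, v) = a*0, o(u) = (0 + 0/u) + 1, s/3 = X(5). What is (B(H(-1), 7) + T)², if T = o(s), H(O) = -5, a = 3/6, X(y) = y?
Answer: 1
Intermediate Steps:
a = ½ (a = 3*(⅙) = ½ ≈ 0.50000)
s = 15 (s = 3*5 = 15)
o(u) = 1 (o(u) = (0 + 0) + 1 = 0 + 1 = 1)
B(z, v) = 0 (B(z, v) = (½)*0 = 0)
T = 1
(B(H(-1), 7) + T)² = (0 + 1)² = 1² = 1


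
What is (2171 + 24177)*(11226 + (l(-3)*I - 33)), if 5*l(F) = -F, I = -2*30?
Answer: 293964636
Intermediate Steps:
I = -60
l(F) = -F/5 (l(F) = (-F)/5 = -F/5)
(2171 + 24177)*(11226 + (l(-3)*I - 33)) = (2171 + 24177)*(11226 + (-1/5*(-3)*(-60) - 33)) = 26348*(11226 + ((3/5)*(-60) - 33)) = 26348*(11226 + (-36 - 33)) = 26348*(11226 - 69) = 26348*11157 = 293964636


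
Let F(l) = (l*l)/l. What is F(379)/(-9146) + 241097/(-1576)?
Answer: -1102835233/7207048 ≈ -153.02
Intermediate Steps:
F(l) = l (F(l) = l²/l = l)
F(379)/(-9146) + 241097/(-1576) = 379/(-9146) + 241097/(-1576) = 379*(-1/9146) + 241097*(-1/1576) = -379/9146 - 241097/1576 = -1102835233/7207048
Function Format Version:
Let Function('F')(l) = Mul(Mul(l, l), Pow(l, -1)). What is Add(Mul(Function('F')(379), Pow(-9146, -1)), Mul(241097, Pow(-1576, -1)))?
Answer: Rational(-1102835233, 7207048) ≈ -153.02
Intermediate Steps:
Function('F')(l) = l (Function('F')(l) = Mul(Pow(l, 2), Pow(l, -1)) = l)
Add(Mul(Function('F')(379), Pow(-9146, -1)), Mul(241097, Pow(-1576, -1))) = Add(Mul(379, Pow(-9146, -1)), Mul(241097, Pow(-1576, -1))) = Add(Mul(379, Rational(-1, 9146)), Mul(241097, Rational(-1, 1576))) = Add(Rational(-379, 9146), Rational(-241097, 1576)) = Rational(-1102835233, 7207048)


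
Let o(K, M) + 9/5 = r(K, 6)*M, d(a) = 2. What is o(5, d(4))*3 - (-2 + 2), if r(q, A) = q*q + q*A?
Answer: 1623/5 ≈ 324.60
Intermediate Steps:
r(q, A) = q² + A*q
o(K, M) = -9/5 + K*M*(6 + K) (o(K, M) = -9/5 + (K*(6 + K))*M = -9/5 + K*M*(6 + K))
o(5, d(4))*3 - (-2 + 2) = (-9/5 + 5*2*(6 + 5))*3 - (-2 + 2) = (-9/5 + 5*2*11)*3 - 1*0 = (-9/5 + 110)*3 + 0 = (541/5)*3 + 0 = 1623/5 + 0 = 1623/5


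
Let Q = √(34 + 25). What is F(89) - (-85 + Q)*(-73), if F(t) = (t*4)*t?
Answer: 25479 + 73*√59 ≈ 26040.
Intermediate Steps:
F(t) = 4*t² (F(t) = (4*t)*t = 4*t²)
Q = √59 ≈ 7.6811
F(89) - (-85 + Q)*(-73) = 4*89² - (-85 + √59)*(-73) = 4*7921 - (6205 - 73*√59) = 31684 + (-6205 + 73*√59) = 25479 + 73*√59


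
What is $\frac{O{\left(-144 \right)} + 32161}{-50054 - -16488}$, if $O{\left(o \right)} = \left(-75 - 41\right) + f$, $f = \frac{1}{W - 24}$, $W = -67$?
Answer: $- \frac{1458047}{1527253} \approx -0.95469$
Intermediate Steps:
$f = - \frac{1}{91}$ ($f = \frac{1}{-67 - 24} = \frac{1}{-91} = - \frac{1}{91} \approx -0.010989$)
$O{\left(o \right)} = - \frac{10557}{91}$ ($O{\left(o \right)} = \left(-75 - 41\right) - \frac{1}{91} = -116 - \frac{1}{91} = - \frac{10557}{91}$)
$\frac{O{\left(-144 \right)} + 32161}{-50054 - -16488} = \frac{- \frac{10557}{91} + 32161}{-50054 - -16488} = \frac{2916094}{91 \left(-50054 + 16488\right)} = \frac{2916094}{91 \left(-33566\right)} = \frac{2916094}{91} \left(- \frac{1}{33566}\right) = - \frac{1458047}{1527253}$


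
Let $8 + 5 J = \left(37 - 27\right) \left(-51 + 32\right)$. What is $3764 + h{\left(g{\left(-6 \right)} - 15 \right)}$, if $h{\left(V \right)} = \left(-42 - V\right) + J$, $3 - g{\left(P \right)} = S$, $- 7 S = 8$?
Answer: $\frac{129264}{35} \approx 3693.3$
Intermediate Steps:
$S = - \frac{8}{7}$ ($S = \left(- \frac{1}{7}\right) 8 = - \frac{8}{7} \approx -1.1429$)
$J = - \frac{198}{5}$ ($J = - \frac{8}{5} + \frac{\left(37 - 27\right) \left(-51 + 32\right)}{5} = - \frac{8}{5} + \frac{10 \left(-19\right)}{5} = - \frac{8}{5} + \frac{1}{5} \left(-190\right) = - \frac{8}{5} - 38 = - \frac{198}{5} \approx -39.6$)
$g{\left(P \right)} = \frac{29}{7}$ ($g{\left(P \right)} = 3 - - \frac{8}{7} = 3 + \frac{8}{7} = \frac{29}{7}$)
$h{\left(V \right)} = - \frac{408}{5} - V$ ($h{\left(V \right)} = \left(-42 - V\right) - \frac{198}{5} = - \frac{408}{5} - V$)
$3764 + h{\left(g{\left(-6 \right)} - 15 \right)} = 3764 - \frac{2476}{35} = \frac{129264}{35}$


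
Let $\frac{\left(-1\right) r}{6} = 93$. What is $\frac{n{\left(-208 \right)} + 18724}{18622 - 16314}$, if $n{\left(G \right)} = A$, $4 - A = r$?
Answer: $\frac{9643}{1154} \approx 8.3562$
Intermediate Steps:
$r = -558$ ($r = \left(-6\right) 93 = -558$)
$A = 562$ ($A = 4 - -558 = 4 + 558 = 562$)
$n{\left(G \right)} = 562$
$\frac{n{\left(-208 \right)} + 18724}{18622 - 16314} = \frac{562 + 18724}{18622 - 16314} = \frac{19286}{2308} = 19286 \cdot \frac{1}{2308} = \frac{9643}{1154}$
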